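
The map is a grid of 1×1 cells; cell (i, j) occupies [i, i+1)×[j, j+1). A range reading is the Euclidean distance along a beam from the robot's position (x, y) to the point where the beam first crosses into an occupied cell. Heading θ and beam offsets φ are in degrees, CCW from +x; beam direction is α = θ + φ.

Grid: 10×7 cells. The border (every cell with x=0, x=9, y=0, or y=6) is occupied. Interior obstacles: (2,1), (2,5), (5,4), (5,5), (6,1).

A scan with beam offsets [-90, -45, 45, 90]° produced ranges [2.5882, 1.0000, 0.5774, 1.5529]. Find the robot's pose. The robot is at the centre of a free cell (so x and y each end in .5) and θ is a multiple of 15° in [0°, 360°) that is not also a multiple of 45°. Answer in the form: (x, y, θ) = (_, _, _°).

Candidates: 35 free-cell centres × 16 headings = 560 poses. Raycast each; keep the one whose scan matches to 4 dp.
  (8.5, 4.5, 255°): beam 2 = 6.3509 ≠ 1.0000 ✗
  (5.5, 2.5, 60°): beam 1 = 1.0000 ≠ 2.5882 ✗
  (1.5, 5.5, 150°): beam 1 = 0.5774 ≠ 2.5882 ✗
  (1.5, 5.5, 300°): beam 1 = 0.5774 ≠ 2.5882 ✗
  (8.5, 5.5, 165°): beam 1 = 0.5176 ≠ 2.5882 ✗
  …
  (1.5, 2.5, 165°): r_1=2.5882, r_2=1.0000, r_3=0.5774, r_4=1.5529 — all match ✓
Unique over the lattice → pose = (1.5, 2.5, 165°).

(x, y, θ) = (1.5, 2.5, 165°)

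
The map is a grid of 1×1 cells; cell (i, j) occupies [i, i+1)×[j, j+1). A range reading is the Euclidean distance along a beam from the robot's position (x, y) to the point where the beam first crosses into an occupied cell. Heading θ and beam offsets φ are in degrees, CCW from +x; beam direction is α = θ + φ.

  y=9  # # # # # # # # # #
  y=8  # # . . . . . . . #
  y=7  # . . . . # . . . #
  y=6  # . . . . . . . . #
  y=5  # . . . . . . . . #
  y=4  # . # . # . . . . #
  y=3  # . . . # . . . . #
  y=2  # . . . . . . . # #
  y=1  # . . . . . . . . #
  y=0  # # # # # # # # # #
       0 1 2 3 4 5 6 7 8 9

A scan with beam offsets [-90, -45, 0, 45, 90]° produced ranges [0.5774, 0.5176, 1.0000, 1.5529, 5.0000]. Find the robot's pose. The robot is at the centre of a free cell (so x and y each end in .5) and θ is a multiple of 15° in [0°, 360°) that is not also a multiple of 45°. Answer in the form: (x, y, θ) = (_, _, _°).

(x, y, θ) = (3.5, 8.5, 150°)

Candidates: 58 free-cell centres × 16 headings = 928 poses. Raycast each; keep the one whose scan matches to 4 dp.
  (5.5, 2.5, 120°): beam 1 = 4.0415 ≠ 0.5774 ✗
  (6.5, 5.5, 60°): beam 1 = 2.8868 ≠ 0.5774 ✗
  (3.5, 4.5, 345°): beam 1 = 3.6235 ≠ 0.5774 ✗
  (7.5, 1.5, 330°): beam 5 = 1.0000 ≠ 5.0000 ✗
  …
  (3.5, 8.5, 150°): r_1=0.5774, r_2=0.5176, r_3=1.0000, r_4=1.5529, r_5=5.0000 — all match ✓
Unique over the lattice → pose = (3.5, 8.5, 150°).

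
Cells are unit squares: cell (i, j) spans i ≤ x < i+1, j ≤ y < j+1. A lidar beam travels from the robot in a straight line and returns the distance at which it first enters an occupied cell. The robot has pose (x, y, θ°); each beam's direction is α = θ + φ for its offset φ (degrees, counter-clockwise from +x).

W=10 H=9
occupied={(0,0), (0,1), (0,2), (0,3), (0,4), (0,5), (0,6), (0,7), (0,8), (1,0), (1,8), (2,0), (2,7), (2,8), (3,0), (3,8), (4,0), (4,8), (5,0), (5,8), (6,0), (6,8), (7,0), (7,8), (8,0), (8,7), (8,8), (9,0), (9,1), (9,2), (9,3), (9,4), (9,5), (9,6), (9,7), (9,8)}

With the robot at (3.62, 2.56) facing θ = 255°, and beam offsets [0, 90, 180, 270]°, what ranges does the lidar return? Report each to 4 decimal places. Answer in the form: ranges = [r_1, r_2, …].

beam 1: φ=0°, α=255°
  dir = (cos 255°, sin 255°) = (-0.2588, -0.9659); from cell (3,2)
  next x-line at t=2.3955, next y-line at t=0.5798; Δt_x=3.8637, Δt_y=1.0353
    y: enter (3,1) at t=0.5798
    y: enter (3,0) at t=1.6150 ← occupied
  → r_1 = 1.6150
beam 2: φ=90°, α=345°
  dir = (cos 345°, sin 345°) = (0.9659, -0.2588); from cell (3,2)
  next x-line at t=0.3934, next y-line at t=2.1637; Δt_x=1.0353, Δt_y=3.8637
    x: enter (4,2) at t=0.3934
    x: enter (5,2) at t=1.4287
    y: enter (5,1) at t=2.1637
    x: enter (6,1) at t=2.4640
    x: enter (7,1) at t=3.4992
    x: enter (8,1) at t=4.5345
    x: enter (9,1) at t=5.5698 ← occupied
  → r_2 = 5.5698
beam 3: φ=180°, α=75°
  dir = (cos 75°, sin 75°) = (0.2588, 0.9659); from cell (3,2)
  next x-line at t=1.4682, next y-line at t=0.4555; Δt_x=3.8637, Δt_y=1.0353
    y: enter (3,3) at t=0.4555
    x: enter (4,3) at t=1.4682
    y: enter (4,4) at t=1.4908
    y: enter (4,5) at t=2.5261
    y: enter (4,6) at t=3.5614
    y: enter (4,7) at t=4.5966
    x: enter (5,7) at t=5.3319
    y: enter (5,8) at t=5.6319 ← occupied
  → r_3 = 5.6319
beam 4: φ=270°, α=165°
  dir = (cos 165°, sin 165°) = (-0.9659, 0.2588); from cell (3,2)
  next x-line at t=0.6419, next y-line at t=1.7000; Δt_x=1.0353, Δt_y=3.8637
    x: enter (2,2) at t=0.6419
    x: enter (1,2) at t=1.6771
    y: enter (1,3) at t=1.7000
    x: enter (0,3) at t=2.7124 ← occupied
  → r_4 = 2.7124

ranges = [1.6150, 5.5698, 5.6319, 2.7124]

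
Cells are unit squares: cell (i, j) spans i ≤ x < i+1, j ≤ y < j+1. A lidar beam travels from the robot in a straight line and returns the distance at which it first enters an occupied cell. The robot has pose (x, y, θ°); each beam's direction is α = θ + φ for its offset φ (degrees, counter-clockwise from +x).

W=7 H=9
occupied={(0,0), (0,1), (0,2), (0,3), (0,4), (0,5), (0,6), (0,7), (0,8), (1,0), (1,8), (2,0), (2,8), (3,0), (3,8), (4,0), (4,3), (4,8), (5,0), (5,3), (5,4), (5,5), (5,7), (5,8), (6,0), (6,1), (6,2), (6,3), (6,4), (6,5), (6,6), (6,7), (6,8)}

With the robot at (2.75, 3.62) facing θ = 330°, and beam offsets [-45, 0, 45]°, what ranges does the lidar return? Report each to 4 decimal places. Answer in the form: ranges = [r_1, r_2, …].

beam 1: φ=-45°, α=285°
  d=(0.2588,-0.9659)  start (2,3)  tX=0.9659 tY=0.6419  stride 1/|dx|=3.8637 1/|dy|=1.0353
    cross y-line → (2,2), t=0.6419
    cross x-line → (3,2), t=0.9659
    cross y-line → (3,1), t=1.6771
    cross y-line → (3,0), t=2.7124 (wall)
  → r_1 = 2.7124
beam 2: φ=0°, α=330°
  d=(0.8660,-0.5000)  start (2,3)  tX=0.2887 tY=1.2400  stride 1/|dx|=1.1547 1/|dy|=2.0000
    cross x-line → (3,3), t=0.2887
    cross y-line → (3,2), t=1.2400
    cross x-line → (4,2), t=1.4434
    cross x-line → (5,2), t=2.5981
    cross y-line → (5,1), t=3.2400
    cross x-line → (6,1), t=3.7528 (wall)
  → r_2 = 3.7528
beam 3: φ=45°, α=15°
  d=(0.9659,0.2588)  start (2,3)  tX=0.2588 tY=1.4682  stride 1/|dx|=1.0353 1/|dy|=3.8637
    cross x-line → (3,3), t=0.2588
    cross x-line → (4,3), t=1.2941 (wall)
  → r_3 = 1.2941

ranges = [2.7124, 3.7528, 1.2941]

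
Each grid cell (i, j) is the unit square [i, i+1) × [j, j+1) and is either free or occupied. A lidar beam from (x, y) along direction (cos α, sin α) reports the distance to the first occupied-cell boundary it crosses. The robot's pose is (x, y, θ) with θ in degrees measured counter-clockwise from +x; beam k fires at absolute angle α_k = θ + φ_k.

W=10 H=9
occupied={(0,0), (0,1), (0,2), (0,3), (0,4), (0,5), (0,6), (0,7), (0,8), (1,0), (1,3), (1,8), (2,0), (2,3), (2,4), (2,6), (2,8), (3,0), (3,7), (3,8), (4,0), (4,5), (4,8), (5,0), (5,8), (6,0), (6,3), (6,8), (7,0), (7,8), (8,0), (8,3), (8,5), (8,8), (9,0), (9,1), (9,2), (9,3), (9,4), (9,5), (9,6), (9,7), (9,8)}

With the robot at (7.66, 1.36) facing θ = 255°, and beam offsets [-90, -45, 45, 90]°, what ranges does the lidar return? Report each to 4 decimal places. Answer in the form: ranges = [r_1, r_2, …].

beam 1: φ=-90°, α=165°
  direction (-0.9659, 0.2588); cell (7,1); t to first gridline: x 0.6833, y 2.4728 (then +1.0353 / +3.8637)
    (6,1) via x @ 0.6833
    (5,1) via x @ 1.7186
    (5,2) via y @ 2.4728
    (4,2) via x @ 2.7538
    (3,2) via x @ 3.7891
    (2,2) via x @ 4.8244
    (1,2) via x @ 5.8597
    (1,3) via y @ 6.3365  # hit
  → r_1 = 6.3365
beam 2: φ=-45°, α=210°
  direction (-0.8660, -0.5000); cell (7,1); t to first gridline: x 0.7621, y 0.7200 (then +1.1547 / +2.0000)
    (7,0) via y @ 0.7200  # hit
  → r_2 = 0.7200
beam 3: φ=45°, α=300°
  direction (0.5000, -0.8660); cell (7,1); t to first gridline: x 0.6800, y 0.4157 (then +2.0000 / +1.1547)
    (7,0) via y @ 0.4157  # hit
  → r_3 = 0.4157
beam 4: φ=90°, α=345°
  direction (0.9659, -0.2588); cell (7,1); t to first gridline: x 0.3520, y 1.3909 (then +1.0353 / +3.8637)
    (8,1) via x @ 0.3520
    (9,1) via x @ 1.3873  # hit
  → r_4 = 1.3873

ranges = [6.3365, 0.7200, 0.4157, 1.3873]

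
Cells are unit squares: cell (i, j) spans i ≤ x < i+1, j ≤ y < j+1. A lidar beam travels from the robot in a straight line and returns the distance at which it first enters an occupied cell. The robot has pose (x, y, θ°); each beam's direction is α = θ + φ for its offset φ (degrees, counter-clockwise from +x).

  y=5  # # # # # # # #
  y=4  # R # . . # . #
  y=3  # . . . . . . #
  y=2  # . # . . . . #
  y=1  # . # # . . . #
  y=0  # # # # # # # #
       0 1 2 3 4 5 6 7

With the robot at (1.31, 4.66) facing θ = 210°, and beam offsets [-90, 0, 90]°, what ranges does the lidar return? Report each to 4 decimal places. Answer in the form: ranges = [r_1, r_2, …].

ranges = [0.3926, 0.3580, 1.9168]

beam 1: φ=-90°, α=120°
  dir = (cos 120°, sin 120°) = (-0.5000, 0.8660); from cell (1,4)
  next x-line at t=0.6200, next y-line at t=0.3926; Δt_x=2.0000, Δt_y=1.1547
    y: enter (1,5) at t=0.3926 ← occupied
  → r_1 = 0.3926
beam 2: φ=0°, α=210°
  dir = (cos 210°, sin 210°) = (-0.8660, -0.5000); from cell (1,4)
  next x-line at t=0.3580, next y-line at t=1.3200; Δt_x=1.1547, Δt_y=2.0000
    x: enter (0,4) at t=0.3580 ← occupied
  → r_2 = 0.3580
beam 3: φ=90°, α=300°
  dir = (cos 300°, sin 300°) = (0.5000, -0.8660); from cell (1,4)
  next x-line at t=1.3800, next y-line at t=0.7621; Δt_x=2.0000, Δt_y=1.1547
    y: enter (1,3) at t=0.7621
    x: enter (2,3) at t=1.3800
    y: enter (2,2) at t=1.9168 ← occupied
  → r_3 = 1.9168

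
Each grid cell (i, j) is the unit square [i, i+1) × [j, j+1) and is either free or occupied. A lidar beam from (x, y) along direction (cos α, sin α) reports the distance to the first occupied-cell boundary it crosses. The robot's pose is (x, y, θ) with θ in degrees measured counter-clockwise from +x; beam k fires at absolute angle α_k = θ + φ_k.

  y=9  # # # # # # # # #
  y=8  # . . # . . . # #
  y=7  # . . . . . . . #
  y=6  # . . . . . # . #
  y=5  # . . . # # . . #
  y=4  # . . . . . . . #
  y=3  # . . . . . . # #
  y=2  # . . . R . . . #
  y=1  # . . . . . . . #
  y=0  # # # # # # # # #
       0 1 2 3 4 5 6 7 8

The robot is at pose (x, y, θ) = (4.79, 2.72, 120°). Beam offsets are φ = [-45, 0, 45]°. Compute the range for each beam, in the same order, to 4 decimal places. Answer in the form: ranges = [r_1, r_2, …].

ranges = [2.3604, 7.2515, 3.9237]

beam 1: φ=-45°, α=75°
  d=(0.2588,0.9659)  start (4,2)  tX=0.8114 tY=0.2899  stride 1/|dx|=3.8637 1/|dy|=1.0353
    cross y-line → (4,3), t=0.2899
    cross x-line → (5,3), t=0.8114
    cross y-line → (5,4), t=1.3252
    cross y-line → (5,5), t=2.3604 (wall)
  → r_1 = 2.3604
beam 2: φ=0°, α=120°
  d=(-0.5000,0.8660)  start (4,2)  tX=1.5800 tY=0.3233  stride 1/|dx|=2.0000 1/|dy|=1.1547
    cross y-line → (4,3), t=0.3233
    cross y-line → (4,4), t=1.4780
    cross x-line → (3,4), t=1.5800
    cross y-line → (3,5), t=2.6327
    cross x-line → (2,5), t=3.5800
    cross y-line → (2,6), t=3.7874
    cross y-line → (2,7), t=4.9421
    cross x-line → (1,7), t=5.5800
    cross y-line → (1,8), t=6.0968
    cross y-line → (1,9), t=7.2515 (wall)
  → r_2 = 7.2515
beam 3: φ=45°, α=165°
  d=(-0.9659,0.2588)  start (4,2)  tX=0.8179 tY=1.0818  stride 1/|dx|=1.0353 1/|dy|=3.8637
    cross x-line → (3,2), t=0.8179
    cross y-line → (3,3), t=1.0818
    cross x-line → (2,3), t=1.8531
    cross x-line → (1,3), t=2.8884
    cross x-line → (0,3), t=3.9237 (wall)
  → r_3 = 3.9237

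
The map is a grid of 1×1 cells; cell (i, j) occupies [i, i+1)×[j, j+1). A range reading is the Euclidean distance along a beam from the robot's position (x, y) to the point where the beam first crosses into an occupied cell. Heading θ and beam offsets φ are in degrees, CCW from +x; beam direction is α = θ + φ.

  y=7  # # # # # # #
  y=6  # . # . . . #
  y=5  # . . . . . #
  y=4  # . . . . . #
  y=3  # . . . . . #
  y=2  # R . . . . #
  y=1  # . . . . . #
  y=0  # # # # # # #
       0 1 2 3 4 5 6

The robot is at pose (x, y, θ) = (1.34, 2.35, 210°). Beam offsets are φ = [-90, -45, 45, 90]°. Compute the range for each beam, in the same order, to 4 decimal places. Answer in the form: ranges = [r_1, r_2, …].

beam 1: φ=-90°, α=120°
  direction (-0.5000, 0.8660); cell (1,2); t to first gridline: x 0.6800, y 0.7506 (then +2.0000 / +1.1547)
    (0,2) via x @ 0.6800  # hit
  → r_1 = 0.6800
beam 2: φ=-45°, α=165°
  direction (-0.9659, 0.2588); cell (1,2); t to first gridline: x 0.3520, y 2.5114 (then +1.0353 / +3.8637)
    (0,2) via x @ 0.3520  # hit
  → r_2 = 0.3520
beam 3: φ=45°, α=255°
  direction (-0.2588, -0.9659); cell (1,2); t to first gridline: x 1.3137, y 0.3623 (then +3.8637 / +1.0353)
    (1,1) via y @ 0.3623
    (0,1) via x @ 1.3137  # hit
  → r_3 = 1.3137
beam 4: φ=90°, α=300°
  direction (0.5000, -0.8660); cell (1,2); t to first gridline: x 1.3200, y 0.4041 (then +2.0000 / +1.1547)
    (1,1) via y @ 0.4041
    (2,1) via x @ 1.3200
    (2,0) via y @ 1.5588  # hit
  → r_4 = 1.5588

ranges = [0.6800, 0.3520, 1.3137, 1.5588]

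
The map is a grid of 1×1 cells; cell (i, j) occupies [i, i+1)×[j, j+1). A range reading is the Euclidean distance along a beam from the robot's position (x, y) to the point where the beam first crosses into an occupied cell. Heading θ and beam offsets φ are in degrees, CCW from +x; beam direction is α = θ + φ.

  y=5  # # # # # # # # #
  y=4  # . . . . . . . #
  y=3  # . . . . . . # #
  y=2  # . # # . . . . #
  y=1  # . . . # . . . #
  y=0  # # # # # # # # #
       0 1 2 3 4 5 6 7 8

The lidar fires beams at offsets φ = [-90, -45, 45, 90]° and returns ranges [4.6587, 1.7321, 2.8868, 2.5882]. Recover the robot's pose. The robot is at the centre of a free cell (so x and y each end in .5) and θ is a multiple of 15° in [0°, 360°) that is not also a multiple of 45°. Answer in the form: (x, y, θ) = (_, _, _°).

(x, y, θ) = (3.5, 3.5, 105°)

Candidates: 24 free-cell centres × 16 headings = 384 poses. Raycast each; keep the one whose scan matches to 4 dp.
  (4.5, 2.5, 30°): beam 1 = 0.5774 ≠ 4.6587 ✗
  (4.5, 3.5, 150°): beam 1 = 1.7321 ≠ 4.6587 ✗
  (6.5, 3.5, 120°): beam 1 = 0.5774 ≠ 4.6587 ✗
  …
  (3.5, 3.5, 105°): r_1=4.6587, r_2=1.7321, r_3=2.8868, r_4=2.5882 — all match ✓
Unique over the lattice → pose = (3.5, 3.5, 105°).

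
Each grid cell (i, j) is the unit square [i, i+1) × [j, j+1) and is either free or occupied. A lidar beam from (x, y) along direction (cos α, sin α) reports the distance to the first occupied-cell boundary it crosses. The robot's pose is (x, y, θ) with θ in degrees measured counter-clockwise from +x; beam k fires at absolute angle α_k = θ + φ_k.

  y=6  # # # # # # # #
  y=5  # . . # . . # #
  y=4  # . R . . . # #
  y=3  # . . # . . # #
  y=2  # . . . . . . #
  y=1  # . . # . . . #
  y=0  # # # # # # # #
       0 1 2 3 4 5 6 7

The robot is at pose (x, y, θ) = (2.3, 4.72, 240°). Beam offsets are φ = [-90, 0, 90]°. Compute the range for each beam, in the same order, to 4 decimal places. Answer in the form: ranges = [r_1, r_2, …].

beam 1: φ=-90°, α=150°
  d=(-0.8660,0.5000)  start (2,4)  tX=0.3464 tY=0.5600  stride 1/|dx|=1.1547 1/|dy|=2.0000
    cross x-line → (1,4), t=0.3464
    cross y-line → (1,5), t=0.5600
    cross x-line → (0,5), t=1.5011 (wall)
  → r_1 = 1.5011
beam 2: φ=0°, α=240°
  d=(-0.5000,-0.8660)  start (2,4)  tX=0.6000 tY=0.8314  stride 1/|dx|=2.0000 1/|dy|=1.1547
    cross x-line → (1,4), t=0.6000
    cross y-line → (1,3), t=0.8314
    cross y-line → (1,2), t=1.9861
    cross x-line → (0,2), t=2.6000 (wall)
  → r_2 = 2.6000
beam 3: φ=90°, α=330°
  d=(0.8660,-0.5000)  start (2,4)  tX=0.8083 tY=1.4400  stride 1/|dx|=1.1547 1/|dy|=2.0000
    cross x-line → (3,4), t=0.8083
    cross y-line → (3,3), t=1.4400 (wall)
  → r_3 = 1.4400

ranges = [1.5011, 2.6000, 1.4400]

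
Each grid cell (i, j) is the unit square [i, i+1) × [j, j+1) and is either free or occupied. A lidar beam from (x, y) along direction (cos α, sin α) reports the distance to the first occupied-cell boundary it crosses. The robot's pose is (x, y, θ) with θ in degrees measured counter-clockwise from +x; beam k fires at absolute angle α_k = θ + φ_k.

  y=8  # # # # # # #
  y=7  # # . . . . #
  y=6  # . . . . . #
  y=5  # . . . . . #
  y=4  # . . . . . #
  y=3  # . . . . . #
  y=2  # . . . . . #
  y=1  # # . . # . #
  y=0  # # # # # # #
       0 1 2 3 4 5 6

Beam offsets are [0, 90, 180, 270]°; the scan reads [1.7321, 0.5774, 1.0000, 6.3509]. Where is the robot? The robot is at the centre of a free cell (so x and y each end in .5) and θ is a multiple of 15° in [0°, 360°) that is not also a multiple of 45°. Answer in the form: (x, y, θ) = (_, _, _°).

(x, y, θ) = (4.5, 7.5, 330°)

Enumerate (i+0.5, j+0.5, θ) over the 32 free cells and 16 admissible headings. For each, cast all 4 beams and compare to the given ranges.
  (1.5, 6.5, 60°): beam 1 = 0.5774 ≠ 1.7321 ✗
  (5.5, 1.5, 210°): beam 1 = 0.5774 ≠ 1.7321 ✗
  (3.5, 1.5, 330°): beam 1 = 0.5774 ≠ 1.7321 ✗
  …
  (4.5, 7.5, 330°): r_1=1.7321, r_2=0.5774, r_3=1.0000, r_4=6.3509 — all match ✓
Only this pose fits every beam.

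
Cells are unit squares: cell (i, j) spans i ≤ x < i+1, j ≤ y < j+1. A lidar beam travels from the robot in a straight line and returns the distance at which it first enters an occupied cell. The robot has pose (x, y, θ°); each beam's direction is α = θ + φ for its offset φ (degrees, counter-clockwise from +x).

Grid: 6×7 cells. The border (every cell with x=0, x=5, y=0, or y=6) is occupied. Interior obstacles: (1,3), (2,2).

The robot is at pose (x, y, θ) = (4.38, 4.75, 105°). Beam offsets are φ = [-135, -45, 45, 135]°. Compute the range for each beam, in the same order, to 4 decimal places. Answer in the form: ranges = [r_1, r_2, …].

ranges = [0.7159, 1.2400, 2.5000, 2.7600]

beam 1: φ=-135°, α=330°
  direction (0.8660, -0.5000); cell (4,4); t to first gridline: x 0.7159, y 1.5000 (then +1.1547 / +2.0000)
    (5,4) via x @ 0.7159  # hit
  → r_1 = 0.7159
beam 2: φ=-45°, α=60°
  direction (0.5000, 0.8660); cell (4,4); t to first gridline: x 1.2400, y 0.2887 (then +2.0000 / +1.1547)
    (4,5) via y @ 0.2887
    (5,5) via x @ 1.2400  # hit
  → r_2 = 1.2400
beam 3: φ=45°, α=150°
  direction (-0.8660, 0.5000); cell (4,4); t to first gridline: x 0.4388, y 0.5000 (then +1.1547 / +2.0000)
    (3,4) via x @ 0.4388
    (3,5) via y @ 0.5000
    (2,5) via x @ 1.5935
    (2,6) via y @ 2.5000  # hit
  → r_3 = 2.5000
beam 4: φ=135°, α=240°
  direction (-0.5000, -0.8660); cell (4,4); t to first gridline: x 0.7600, y 0.8660 (then +2.0000 / +1.1547)
    (3,4) via x @ 0.7600
    (3,3) via y @ 0.8660
    (3,2) via y @ 2.0207
    (2,2) via x @ 2.7600  # hit
  → r_4 = 2.7600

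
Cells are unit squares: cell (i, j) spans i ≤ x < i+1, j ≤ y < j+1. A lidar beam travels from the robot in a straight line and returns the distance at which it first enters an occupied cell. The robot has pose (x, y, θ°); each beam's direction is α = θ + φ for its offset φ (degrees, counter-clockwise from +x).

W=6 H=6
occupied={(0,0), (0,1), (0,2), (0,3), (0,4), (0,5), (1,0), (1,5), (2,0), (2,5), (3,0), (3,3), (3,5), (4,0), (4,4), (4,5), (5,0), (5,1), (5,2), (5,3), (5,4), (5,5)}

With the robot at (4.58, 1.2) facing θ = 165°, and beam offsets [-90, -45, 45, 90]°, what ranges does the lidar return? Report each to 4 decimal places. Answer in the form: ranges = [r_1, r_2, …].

beam 1: φ=-90°, α=75°
  d=(0.2588,0.9659)  start (4,1)  tX=1.6228 tY=0.8282  stride 1/|dx|=3.8637 1/|dy|=1.0353
    cross y-line → (4,2), t=0.8282
    cross x-line → (5,2), t=1.6228 (wall)
  → r_1 = 1.6228
beam 2: φ=-45°, α=120°
  d=(-0.5000,0.8660)  start (4,1)  tX=1.1600 tY=0.9238  stride 1/|dx|=2.0000 1/|dy|=1.1547
    cross y-line → (4,2), t=0.9238
    cross x-line → (3,2), t=1.1600
    cross y-line → (3,3), t=2.0785 (wall)
  → r_2 = 2.0785
beam 3: φ=45°, α=210°
  d=(-0.8660,-0.5000)  start (4,1)  tX=0.6697 tY=0.4000  stride 1/|dx|=1.1547 1/|dy|=2.0000
    cross y-line → (4,0), t=0.4000 (wall)
  → r_3 = 0.4000
beam 4: φ=90°, α=255°
  d=(-0.2588,-0.9659)  start (4,1)  tX=2.2409 tY=0.2071  stride 1/|dx|=3.8637 1/|dy|=1.0353
    cross y-line → (4,0), t=0.2071 (wall)
  → r_4 = 0.2071

ranges = [1.6228, 2.0785, 0.4000, 0.2071]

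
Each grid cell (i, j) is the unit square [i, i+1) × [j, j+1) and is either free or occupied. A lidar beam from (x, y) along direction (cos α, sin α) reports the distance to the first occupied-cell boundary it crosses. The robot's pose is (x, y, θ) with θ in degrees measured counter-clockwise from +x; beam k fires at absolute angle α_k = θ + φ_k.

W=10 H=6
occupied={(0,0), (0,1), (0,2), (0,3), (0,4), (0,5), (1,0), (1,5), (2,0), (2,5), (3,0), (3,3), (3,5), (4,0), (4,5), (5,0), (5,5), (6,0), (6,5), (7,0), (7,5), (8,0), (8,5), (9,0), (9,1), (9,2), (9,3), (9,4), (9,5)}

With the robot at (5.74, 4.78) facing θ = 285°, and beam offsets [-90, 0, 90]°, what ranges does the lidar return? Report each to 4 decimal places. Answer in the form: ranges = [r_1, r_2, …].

ranges = [4.9072, 3.9133, 0.8500]

beam 1: φ=-90°, α=195°
  dir = (cos 195°, sin 195°) = (-0.9659, -0.2588); from cell (5,4)
  next x-line at t=0.7661, next y-line at t=3.0137; Δt_x=1.0353, Δt_y=3.8637
    x: enter (4,4) at t=0.7661
    x: enter (3,4) at t=1.8014
    x: enter (2,4) at t=2.8367
    y: enter (2,3) at t=3.0137
    x: enter (1,3) at t=3.8719
    x: enter (0,3) at t=4.9072 ← occupied
  → r_1 = 4.9072
beam 2: φ=0°, α=285°
  dir = (cos 285°, sin 285°) = (0.2588, -0.9659); from cell (5,4)
  next x-line at t=1.0046, next y-line at t=0.8075; Δt_x=3.8637, Δt_y=1.0353
    y: enter (5,3) at t=0.8075
    x: enter (6,3) at t=1.0046
    y: enter (6,2) at t=1.8428
    y: enter (6,1) at t=2.8781
    y: enter (6,0) at t=3.9133 ← occupied
  → r_2 = 3.9133
beam 3: φ=90°, α=15°
  dir = (cos 15°, sin 15°) = (0.9659, 0.2588); from cell (5,4)
  next x-line at t=0.2692, next y-line at t=0.8500; Δt_x=1.0353, Δt_y=3.8637
    x: enter (6,4) at t=0.2692
    y: enter (6,5) at t=0.8500 ← occupied
  → r_3 = 0.8500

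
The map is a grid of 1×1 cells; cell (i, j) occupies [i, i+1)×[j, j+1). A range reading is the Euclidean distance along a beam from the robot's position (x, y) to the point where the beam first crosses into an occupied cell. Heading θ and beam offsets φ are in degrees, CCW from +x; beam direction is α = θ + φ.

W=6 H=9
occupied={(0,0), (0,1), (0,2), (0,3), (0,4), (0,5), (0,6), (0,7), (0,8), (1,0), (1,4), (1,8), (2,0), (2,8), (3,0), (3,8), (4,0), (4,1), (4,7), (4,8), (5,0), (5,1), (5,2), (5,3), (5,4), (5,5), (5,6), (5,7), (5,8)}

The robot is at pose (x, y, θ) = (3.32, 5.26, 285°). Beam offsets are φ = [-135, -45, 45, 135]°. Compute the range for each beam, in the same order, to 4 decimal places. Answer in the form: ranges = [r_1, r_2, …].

beam 1: φ=-135°, α=150°
  dir = (cos 150°, sin 150°) = (-0.8660, 0.5000); from cell (3,5)
  next x-line at t=0.3695, next y-line at t=1.4800; Δt_x=1.1547, Δt_y=2.0000
    x: enter (2,5) at t=0.3695
    y: enter (2,6) at t=1.4800
    x: enter (1,6) at t=1.5242
    x: enter (0,6) at t=2.6789 ← occupied
  → r_1 = 2.6789
beam 2: φ=-45°, α=240°
  dir = (cos 240°, sin 240°) = (-0.5000, -0.8660); from cell (3,5)
  next x-line at t=0.6400, next y-line at t=0.3002; Δt_x=2.0000, Δt_y=1.1547
    y: enter (3,4) at t=0.3002
    x: enter (2,4) at t=0.6400
    y: enter (2,3) at t=1.4549
    y: enter (2,2) at t=2.6096
    x: enter (1,2) at t=2.6400
    y: enter (1,1) at t=3.7643
    x: enter (0,1) at t=4.6400 ← occupied
  → r_2 = 4.6400
beam 3: φ=45°, α=330°
  dir = (cos 330°, sin 330°) = (0.8660, -0.5000); from cell (3,5)
  next x-line at t=0.7852, next y-line at t=0.5200; Δt_x=1.1547, Δt_y=2.0000
    y: enter (3,4) at t=0.5200
    x: enter (4,4) at t=0.7852
    x: enter (5,4) at t=1.9399 ← occupied
  → r_3 = 1.9399
beam 4: φ=135°, α=60°
  dir = (cos 60°, sin 60°) = (0.5000, 0.8660); from cell (3,5)
  next x-line at t=1.3600, next y-line at t=0.8545; Δt_x=2.0000, Δt_y=1.1547
    y: enter (3,6) at t=0.8545
    x: enter (4,6) at t=1.3600
    y: enter (4,7) at t=2.0092 ← occupied
  → r_4 = 2.0092

ranges = [2.6789, 4.6400, 1.9399, 2.0092]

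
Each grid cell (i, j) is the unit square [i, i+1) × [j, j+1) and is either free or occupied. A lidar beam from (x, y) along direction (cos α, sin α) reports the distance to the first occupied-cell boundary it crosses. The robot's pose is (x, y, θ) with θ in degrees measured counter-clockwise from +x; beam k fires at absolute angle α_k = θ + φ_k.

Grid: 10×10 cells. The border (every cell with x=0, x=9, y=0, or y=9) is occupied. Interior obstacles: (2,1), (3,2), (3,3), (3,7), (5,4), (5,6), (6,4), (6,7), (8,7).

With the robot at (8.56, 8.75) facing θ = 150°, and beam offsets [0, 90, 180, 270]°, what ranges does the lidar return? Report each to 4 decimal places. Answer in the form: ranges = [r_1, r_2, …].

beam 1: φ=0°, α=150°
  cosα=-0.8660 sinα=0.5000 | (8,8) | tMaxX 0.6466 tMaxY 0.5000 | tΔX 1.1547 tΔY 2.0000
    t=0.5000 [y] (8,9) — stop
  → r_1 = 0.5000
beam 2: φ=90°, α=240°
  cosα=-0.5000 sinα=-0.8660 | (8,8) | tMaxX 1.1200 tMaxY 0.8660 | tΔX 2.0000 tΔY 1.1547
    t=0.8660 [y] (8,7) — stop
  → r_2 = 0.8660
beam 3: φ=180°, α=330°
  cosα=0.8660 sinα=-0.5000 | (8,8) | tMaxX 0.5081 tMaxY 1.5000 | tΔX 1.1547 tΔY 2.0000
    t=0.5081 [x] (9,8) — stop
  → r_3 = 0.5081
beam 4: φ=270°, α=60°
  cosα=0.5000 sinα=0.8660 | (8,8) | tMaxX 0.8800 tMaxY 0.2887 | tΔX 2.0000 tΔY 1.1547
    t=0.2887 [y] (8,9) — stop
  → r_4 = 0.2887

ranges = [0.5000, 0.8660, 0.5081, 0.2887]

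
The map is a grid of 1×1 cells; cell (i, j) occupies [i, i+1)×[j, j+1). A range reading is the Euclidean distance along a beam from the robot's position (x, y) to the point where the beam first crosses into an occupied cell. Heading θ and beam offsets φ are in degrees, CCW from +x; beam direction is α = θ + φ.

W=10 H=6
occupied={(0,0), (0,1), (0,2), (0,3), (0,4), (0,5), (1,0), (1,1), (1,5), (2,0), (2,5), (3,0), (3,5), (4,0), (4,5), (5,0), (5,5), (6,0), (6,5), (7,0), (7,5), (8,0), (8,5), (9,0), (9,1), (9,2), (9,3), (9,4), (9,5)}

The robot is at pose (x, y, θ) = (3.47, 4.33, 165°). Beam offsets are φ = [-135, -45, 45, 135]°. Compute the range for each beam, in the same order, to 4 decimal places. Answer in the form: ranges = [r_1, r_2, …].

ranges = [1.3400, 0.7736, 2.8521, 3.8452]

beam 1: φ=-135°, α=30°
  direction (0.8660, 0.5000); cell (3,4); t to first gridline: x 0.6120, y 1.3400 (then +1.1547 / +2.0000)
    (4,4) via x @ 0.6120
    (4,5) via y @ 1.3400  # hit
  → r_1 = 1.3400
beam 2: φ=-45°, α=120°
  direction (-0.5000, 0.8660); cell (3,4); t to first gridline: x 0.9400, y 0.7736 (then +2.0000 / +1.1547)
    (3,5) via y @ 0.7736  # hit
  → r_2 = 0.7736
beam 3: φ=45°, α=210°
  direction (-0.8660, -0.5000); cell (3,4); t to first gridline: x 0.5427, y 0.6600 (then +1.1547 / +2.0000)
    (2,4) via x @ 0.5427
    (2,3) via y @ 0.6600
    (1,3) via x @ 1.6974
    (1,2) via y @ 2.6600
    (0,2) via x @ 2.8521  # hit
  → r_3 = 2.8521
beam 4: φ=135°, α=300°
  direction (0.5000, -0.8660); cell (3,4); t to first gridline: x 1.0600, y 0.3811 (then +2.0000 / +1.1547)
    (3,3) via y @ 0.3811
    (4,3) via x @ 1.0600
    (4,2) via y @ 1.5358
    (4,1) via y @ 2.6905
    (5,1) via x @ 3.0600
    (5,0) via y @ 3.8452  # hit
  → r_4 = 3.8452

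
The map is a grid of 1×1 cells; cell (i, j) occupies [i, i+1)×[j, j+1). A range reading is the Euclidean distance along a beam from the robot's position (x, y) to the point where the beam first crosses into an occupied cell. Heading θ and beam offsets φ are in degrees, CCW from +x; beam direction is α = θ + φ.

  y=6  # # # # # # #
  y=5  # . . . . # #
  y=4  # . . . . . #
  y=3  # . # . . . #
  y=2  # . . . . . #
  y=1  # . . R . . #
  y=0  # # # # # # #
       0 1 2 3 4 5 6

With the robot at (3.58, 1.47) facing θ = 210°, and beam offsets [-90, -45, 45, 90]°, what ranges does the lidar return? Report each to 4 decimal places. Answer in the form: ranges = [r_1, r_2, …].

beam 1: φ=-90°, α=120°
  direction (-0.5000, 0.8660); cell (3,1); t to first gridline: x 1.1600, y 0.6120 (then +2.0000 / +1.1547)
    (3,2) via y @ 0.6120
    (2,2) via x @ 1.1600
    (2,3) via y @ 1.7667  # hit
  → r_1 = 1.7667
beam 2: φ=-45°, α=165°
  direction (-0.9659, 0.2588); cell (3,1); t to first gridline: x 0.6005, y 2.0478 (then +1.0353 / +3.8637)
    (2,1) via x @ 0.6005
    (1,1) via x @ 1.6357
    (1,2) via y @ 2.0478
    (0,2) via x @ 2.6710  # hit
  → r_2 = 2.6710
beam 3: φ=45°, α=255°
  direction (-0.2588, -0.9659); cell (3,1); t to first gridline: x 2.2409, y 0.4866 (then +3.8637 / +1.0353)
    (3,0) via y @ 0.4866  # hit
  → r_3 = 0.4866
beam 4: φ=90°, α=300°
  direction (0.5000, -0.8660); cell (3,1); t to first gridline: x 0.8400, y 0.5427 (then +2.0000 / +1.1547)
    (3,0) via y @ 0.5427  # hit
  → r_4 = 0.5427

ranges = [1.7667, 2.6710, 0.4866, 0.5427]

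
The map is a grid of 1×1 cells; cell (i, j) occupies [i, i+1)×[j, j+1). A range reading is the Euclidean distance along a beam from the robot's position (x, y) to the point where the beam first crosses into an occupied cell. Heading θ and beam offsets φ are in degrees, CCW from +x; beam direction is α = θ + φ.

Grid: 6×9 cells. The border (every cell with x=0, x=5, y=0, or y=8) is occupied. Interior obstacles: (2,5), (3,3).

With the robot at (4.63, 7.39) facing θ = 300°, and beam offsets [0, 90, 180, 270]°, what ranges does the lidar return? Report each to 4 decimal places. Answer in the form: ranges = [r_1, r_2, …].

beam 1: φ=0°, α=300°
  d=(0.5000,-0.8660)  start (4,7)  tX=0.7400 tY=0.4503  stride 1/|dx|=2.0000 1/|dy|=1.1547
    cross y-line → (4,6), t=0.4503
    cross x-line → (5,6), t=0.7400 (wall)
  → r_1 = 0.7400
beam 2: φ=90°, α=30°
  d=(0.8660,0.5000)  start (4,7)  tX=0.4272 tY=1.2200  stride 1/|dx|=1.1547 1/|dy|=2.0000
    cross x-line → (5,7), t=0.4272 (wall)
  → r_2 = 0.4272
beam 3: φ=180°, α=120°
  d=(-0.5000,0.8660)  start (4,7)  tX=1.2600 tY=0.7044  stride 1/|dx|=2.0000 1/|dy|=1.1547
    cross y-line → (4,8), t=0.7044 (wall)
  → r_3 = 0.7044
beam 4: φ=270°, α=210°
  d=(-0.8660,-0.5000)  start (4,7)  tX=0.7275 tY=0.7800  stride 1/|dx|=1.1547 1/|dy|=2.0000
    cross x-line → (3,7), t=0.7275
    cross y-line → (3,6), t=0.7800
    cross x-line → (2,6), t=1.8822
    cross y-line → (2,5), t=2.7800 (wall)
  → r_4 = 2.7800

ranges = [0.7400, 0.4272, 0.7044, 2.7800]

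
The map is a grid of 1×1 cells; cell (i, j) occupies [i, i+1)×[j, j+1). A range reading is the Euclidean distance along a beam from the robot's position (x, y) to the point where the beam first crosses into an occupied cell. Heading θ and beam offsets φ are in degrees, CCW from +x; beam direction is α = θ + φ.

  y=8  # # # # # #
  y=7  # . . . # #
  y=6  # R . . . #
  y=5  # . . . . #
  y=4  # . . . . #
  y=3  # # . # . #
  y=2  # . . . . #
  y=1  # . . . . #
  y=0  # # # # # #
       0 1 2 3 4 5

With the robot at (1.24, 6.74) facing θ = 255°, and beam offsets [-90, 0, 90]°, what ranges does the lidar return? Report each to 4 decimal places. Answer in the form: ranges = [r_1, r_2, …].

beam 1: φ=-90°, α=165°
  cosα=-0.9659 sinα=0.2588 | (1,6) | tMaxX 0.2485 tMaxY 1.0046 | tΔX 1.0353 tΔY 3.8637
    t=0.2485 [x] (0,6) — stop
  → r_1 = 0.2485
beam 2: φ=0°, α=255°
  cosα=-0.2588 sinα=-0.9659 | (1,6) | tMaxX 0.9273 tMaxY 0.7661 | tΔX 3.8637 tΔY 1.0353
    t=0.7661 [y] (1,5)
    t=0.9273 [x] (0,5) — stop
  → r_2 = 0.9273
beam 3: φ=90°, α=345°
  cosα=0.9659 sinα=-0.2588 | (1,6) | tMaxX 0.7868 tMaxY 2.8591 | tΔX 1.0353 tΔY 3.8637
    t=0.7868 [x] (2,6)
    t=1.8221 [x] (3,6)
    t=2.8574 [x] (4,6)
    t=2.8591 [y] (4,5)
    t=3.8926 [x] (5,5) — stop
  → r_3 = 3.8926

ranges = [0.2485, 0.9273, 3.8926]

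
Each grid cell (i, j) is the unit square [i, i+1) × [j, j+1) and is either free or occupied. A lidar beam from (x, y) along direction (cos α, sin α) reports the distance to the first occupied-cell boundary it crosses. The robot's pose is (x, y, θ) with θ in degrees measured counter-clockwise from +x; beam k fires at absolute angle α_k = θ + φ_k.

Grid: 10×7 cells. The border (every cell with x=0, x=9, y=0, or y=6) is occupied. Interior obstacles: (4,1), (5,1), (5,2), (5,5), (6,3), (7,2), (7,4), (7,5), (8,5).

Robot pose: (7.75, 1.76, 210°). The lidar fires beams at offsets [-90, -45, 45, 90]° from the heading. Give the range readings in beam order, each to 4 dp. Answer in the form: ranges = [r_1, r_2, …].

beam 1: φ=-90°, α=120°
  dir = (cos 120°, sin 120°) = (-0.5000, 0.8660); from cell (7,1)
  next x-line at t=1.5000, next y-line at t=0.2771; Δt_x=2.0000, Δt_y=1.1547
    y: enter (7,2) at t=0.2771 ← occupied
  → r_1 = 0.2771
beam 2: φ=-45°, α=165°
  dir = (cos 165°, sin 165°) = (-0.9659, 0.2588); from cell (7,1)
  next x-line at t=0.7765, next y-line at t=0.9273; Δt_x=1.0353, Δt_y=3.8637
    x: enter (6,1) at t=0.7765
    y: enter (6,2) at t=0.9273
    x: enter (5,2) at t=1.8117 ← occupied
  → r_2 = 1.8117
beam 3: φ=45°, α=255°
  dir = (cos 255°, sin 255°) = (-0.2588, -0.9659); from cell (7,1)
  next x-line at t=2.8978, next y-line at t=0.7868; Δt_x=3.8637, Δt_y=1.0353
    y: enter (7,0) at t=0.7868 ← occupied
  → r_3 = 0.7868
beam 4: φ=90°, α=300°
  dir = (cos 300°, sin 300°) = (0.5000, -0.8660); from cell (7,1)
  next x-line at t=0.5000, next y-line at t=0.8776; Δt_x=2.0000, Δt_y=1.1547
    x: enter (8,1) at t=0.5000
    y: enter (8,0) at t=0.8776 ← occupied
  → r_4 = 0.8776

ranges = [0.2771, 1.8117, 0.7868, 0.8776]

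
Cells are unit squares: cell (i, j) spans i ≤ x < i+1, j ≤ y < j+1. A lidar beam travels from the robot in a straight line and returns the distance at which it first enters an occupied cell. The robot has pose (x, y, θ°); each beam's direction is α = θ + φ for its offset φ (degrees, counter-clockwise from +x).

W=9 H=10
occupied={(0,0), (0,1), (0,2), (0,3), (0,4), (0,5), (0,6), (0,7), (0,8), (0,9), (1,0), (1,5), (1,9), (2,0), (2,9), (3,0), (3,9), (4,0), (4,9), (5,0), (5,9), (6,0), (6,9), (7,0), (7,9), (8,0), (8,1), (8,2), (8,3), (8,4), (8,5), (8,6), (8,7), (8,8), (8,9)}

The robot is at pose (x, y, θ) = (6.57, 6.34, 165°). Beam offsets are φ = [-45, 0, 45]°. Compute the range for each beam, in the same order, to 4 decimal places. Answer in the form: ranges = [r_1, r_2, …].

ranges = [3.0715, 5.7665, 6.4317]

beam 1: φ=-45°, α=120°
  d=(-0.5000,0.8660)  start (6,6)  tX=1.1400 tY=0.7621  stride 1/|dx|=2.0000 1/|dy|=1.1547
    cross y-line → (6,7), t=0.7621
    cross x-line → (5,7), t=1.1400
    cross y-line → (5,8), t=1.9168
    cross y-line → (5,9), t=3.0715 (wall)
  → r_1 = 3.0715
beam 2: φ=0°, α=165°
  d=(-0.9659,0.2588)  start (6,6)  tX=0.5901 tY=2.5500  stride 1/|dx|=1.0353 1/|dy|=3.8637
    cross x-line → (5,6), t=0.5901
    cross x-line → (4,6), t=1.6254
    cross y-line → (4,7), t=2.5500
    cross x-line → (3,7), t=2.6607
    cross x-line → (2,7), t=3.6959
    cross x-line → (1,7), t=4.7312
    cross x-line → (0,7), t=5.7665 (wall)
  → r_2 = 5.7665
beam 3: φ=45°, α=210°
  d=(-0.8660,-0.5000)  start (6,6)  tX=0.6582 tY=0.6800  stride 1/|dx|=1.1547 1/|dy|=2.0000
    cross x-line → (5,6), t=0.6582
    cross y-line → (5,5), t=0.6800
    cross x-line → (4,5), t=1.8129
    cross y-line → (4,4), t=2.6800
    cross x-line → (3,4), t=2.9676
    cross x-line → (2,4), t=4.1223
    cross y-line → (2,3), t=4.6800
    cross x-line → (1,3), t=5.2770
    cross x-line → (0,3), t=6.4317 (wall)
  → r_3 = 6.4317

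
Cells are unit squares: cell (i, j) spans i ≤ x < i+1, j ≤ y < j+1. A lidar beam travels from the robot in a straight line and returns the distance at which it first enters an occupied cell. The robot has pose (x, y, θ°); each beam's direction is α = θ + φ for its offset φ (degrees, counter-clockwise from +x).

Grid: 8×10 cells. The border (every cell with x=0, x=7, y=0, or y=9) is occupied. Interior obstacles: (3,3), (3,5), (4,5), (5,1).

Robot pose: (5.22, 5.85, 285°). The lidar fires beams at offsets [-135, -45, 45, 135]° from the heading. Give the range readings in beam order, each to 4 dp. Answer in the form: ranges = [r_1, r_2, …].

ranges = [0.2540, 0.4400, 2.0554, 3.5600]

beam 1: φ=-135°, α=150°
  dir = (cos 150°, sin 150°) = (-0.8660, 0.5000); from cell (5,5)
  next x-line at t=0.2540, next y-line at t=0.3000; Δt_x=1.1547, Δt_y=2.0000
    x: enter (4,5) at t=0.2540 ← occupied
  → r_1 = 0.2540
beam 2: φ=-45°, α=240°
  dir = (cos 240°, sin 240°) = (-0.5000, -0.8660); from cell (5,5)
  next x-line at t=0.4400, next y-line at t=0.9815; Δt_x=2.0000, Δt_y=1.1547
    x: enter (4,5) at t=0.4400 ← occupied
  → r_2 = 0.4400
beam 3: φ=45°, α=330°
  dir = (cos 330°, sin 330°) = (0.8660, -0.5000); from cell (5,5)
  next x-line at t=0.9007, next y-line at t=1.7000; Δt_x=1.1547, Δt_y=2.0000
    x: enter (6,5) at t=0.9007
    y: enter (6,4) at t=1.7000
    x: enter (7,4) at t=2.0554 ← occupied
  → r_3 = 2.0554
beam 4: φ=135°, α=60°
  dir = (cos 60°, sin 60°) = (0.5000, 0.8660); from cell (5,5)
  next x-line at t=1.5600, next y-line at t=0.1732; Δt_x=2.0000, Δt_y=1.1547
    y: enter (5,6) at t=0.1732
    y: enter (5,7) at t=1.3279
    x: enter (6,7) at t=1.5600
    y: enter (6,8) at t=2.4826
    x: enter (7,8) at t=3.5600 ← occupied
  → r_4 = 3.5600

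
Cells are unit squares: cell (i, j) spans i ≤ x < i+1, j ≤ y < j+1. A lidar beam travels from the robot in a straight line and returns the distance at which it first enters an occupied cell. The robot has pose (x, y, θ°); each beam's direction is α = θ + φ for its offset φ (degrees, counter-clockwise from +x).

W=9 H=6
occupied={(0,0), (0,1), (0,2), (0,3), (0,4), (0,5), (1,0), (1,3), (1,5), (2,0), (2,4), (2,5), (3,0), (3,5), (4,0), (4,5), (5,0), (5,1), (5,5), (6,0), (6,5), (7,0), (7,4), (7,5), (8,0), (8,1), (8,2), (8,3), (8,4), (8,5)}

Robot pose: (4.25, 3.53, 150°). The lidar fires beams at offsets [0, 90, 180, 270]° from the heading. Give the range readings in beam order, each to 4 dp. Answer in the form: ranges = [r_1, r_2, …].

ranges = [1.4434, 2.9214, 4.3301, 1.6974]

beam 1: φ=0°, α=150°
  d=(-0.8660,0.5000)  start (4,3)  tX=0.2887 tY=0.9400  stride 1/|dx|=1.1547 1/|dy|=2.0000
    cross x-line → (3,3), t=0.2887
    cross y-line → (3,4), t=0.9400
    cross x-line → (2,4), t=1.4434 (wall)
  → r_1 = 1.4434
beam 2: φ=90°, α=240°
  d=(-0.5000,-0.8660)  start (4,3)  tX=0.5000 tY=0.6120  stride 1/|dx|=2.0000 1/|dy|=1.1547
    cross x-line → (3,3), t=0.5000
    cross y-line → (3,2), t=0.6120
    cross y-line → (3,1), t=1.7667
    cross x-line → (2,1), t=2.5000
    cross y-line → (2,0), t=2.9214 (wall)
  → r_2 = 2.9214
beam 3: φ=180°, α=330°
  d=(0.8660,-0.5000)  start (4,3)  tX=0.8660 tY=1.0600  stride 1/|dx|=1.1547 1/|dy|=2.0000
    cross x-line → (5,3), t=0.8660
    cross y-line → (5,2), t=1.0600
    cross x-line → (6,2), t=2.0207
    cross y-line → (6,1), t=3.0600
    cross x-line → (7,1), t=3.1754
    cross x-line → (8,1), t=4.3301 (wall)
  → r_3 = 4.3301
beam 4: φ=270°, α=60°
  d=(0.5000,0.8660)  start (4,3)  tX=1.5000 tY=0.5427  stride 1/|dx|=2.0000 1/|dy|=1.1547
    cross y-line → (4,4), t=0.5427
    cross x-line → (5,4), t=1.5000
    cross y-line → (5,5), t=1.6974 (wall)
  → r_4 = 1.6974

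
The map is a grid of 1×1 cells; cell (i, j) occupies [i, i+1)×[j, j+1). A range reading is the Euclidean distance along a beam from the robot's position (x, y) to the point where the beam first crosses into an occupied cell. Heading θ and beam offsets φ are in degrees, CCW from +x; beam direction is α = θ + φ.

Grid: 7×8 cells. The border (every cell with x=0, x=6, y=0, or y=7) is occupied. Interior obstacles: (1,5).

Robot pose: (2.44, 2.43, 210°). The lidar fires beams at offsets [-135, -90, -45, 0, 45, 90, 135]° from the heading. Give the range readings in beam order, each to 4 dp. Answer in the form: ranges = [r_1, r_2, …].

beam 1: φ=-135°, α=75°
  cosα=0.2588 sinα=0.9659 | (2,2) | tMaxX 2.1637 tMaxY 0.5901 | tΔX 3.8637 tΔY 1.0353
    t=0.5901 [y] (2,3)
    t=1.6254 [y] (2,4)
    t=2.1637 [x] (3,4)
    t=2.6607 [y] (3,5)
    t=3.6959 [y] (3,6)
    t=4.7312 [y] (3,7) — stop
  → r_1 = 4.7312
beam 2: φ=-90°, α=120°
  cosα=-0.5000 sinα=0.8660 | (2,2) | tMaxX 0.8800 tMaxY 0.6582 | tΔX 2.0000 tΔY 1.1547
    t=0.6582 [y] (2,3)
    t=0.8800 [x] (1,3)
    t=1.8129 [y] (1,4)
    t=2.8800 [x] (0,4) — stop
  → r_2 = 2.8800
beam 3: φ=-45°, α=165°
  cosα=-0.9659 sinα=0.2588 | (2,2) | tMaxX 0.4555 tMaxY 2.2023 | tΔX 1.0353 tΔY 3.8637
    t=0.4555 [x] (1,2)
    t=1.4908 [x] (0,2) — stop
  → r_3 = 1.4908
beam 4: φ=0°, α=210°
  cosα=-0.8660 sinα=-0.5000 | (2,2) | tMaxX 0.5081 tMaxY 0.8600 | tΔX 1.1547 tΔY 2.0000
    t=0.5081 [x] (1,2)
    t=0.8600 [y] (1,1)
    t=1.6628 [x] (0,1) — stop
  → r_4 = 1.6628
beam 5: φ=45°, α=255°
  cosα=-0.2588 sinα=-0.9659 | (2,2) | tMaxX 1.7000 tMaxY 0.4452 | tΔX 3.8637 tΔY 1.0353
    t=0.4452 [y] (2,1)
    t=1.4804 [y] (2,0) — stop
  → r_5 = 1.4804
beam 6: φ=90°, α=300°
  cosα=0.5000 sinα=-0.8660 | (2,2) | tMaxX 1.1200 tMaxY 0.4965 | tΔX 2.0000 tΔY 1.1547
    t=0.4965 [y] (2,1)
    t=1.1200 [x] (3,1)
    t=1.6512 [y] (3,0) — stop
  → r_6 = 1.6512
beam 7: φ=135°, α=345°
  cosα=0.9659 sinα=-0.2588 | (2,2) | tMaxX 0.5798 tMaxY 1.6614 | tΔX 1.0353 tΔY 3.8637
    t=0.5798 [x] (3,2)
    t=1.6150 [x] (4,2)
    t=1.6614 [y] (4,1)
    t=2.6503 [x] (5,1)
    t=3.6856 [x] (6,1) — stop
  → r_7 = 3.6856

ranges = [4.7312, 2.8800, 1.4908, 1.6628, 1.4804, 1.6512, 3.6856]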